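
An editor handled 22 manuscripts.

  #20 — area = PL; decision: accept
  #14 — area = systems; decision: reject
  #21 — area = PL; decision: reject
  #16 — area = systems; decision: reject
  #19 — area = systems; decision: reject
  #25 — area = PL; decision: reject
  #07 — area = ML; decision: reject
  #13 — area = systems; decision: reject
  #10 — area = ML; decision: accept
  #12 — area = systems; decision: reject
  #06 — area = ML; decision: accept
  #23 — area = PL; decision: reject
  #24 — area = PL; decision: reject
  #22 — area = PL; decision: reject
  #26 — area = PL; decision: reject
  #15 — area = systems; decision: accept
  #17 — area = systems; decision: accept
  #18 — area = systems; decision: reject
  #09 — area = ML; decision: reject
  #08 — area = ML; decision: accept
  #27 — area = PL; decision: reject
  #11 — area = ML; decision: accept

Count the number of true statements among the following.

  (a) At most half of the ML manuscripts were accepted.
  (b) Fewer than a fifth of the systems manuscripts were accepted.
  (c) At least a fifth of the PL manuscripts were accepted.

(a) ML: |A| = 6, |A ∩ B| = 4; needs |A ∩ B| ≤ |A ∖ B| — false.
(b) systems: |A| = 8, |A ∩ B| = 2; needs |A ∩ B| / |A| < 1/5 — false.
(c) PL: |A| = 8, |A ∩ B| = 1; needs |A ∩ B| / |A| ≥ 1/5 — false.

0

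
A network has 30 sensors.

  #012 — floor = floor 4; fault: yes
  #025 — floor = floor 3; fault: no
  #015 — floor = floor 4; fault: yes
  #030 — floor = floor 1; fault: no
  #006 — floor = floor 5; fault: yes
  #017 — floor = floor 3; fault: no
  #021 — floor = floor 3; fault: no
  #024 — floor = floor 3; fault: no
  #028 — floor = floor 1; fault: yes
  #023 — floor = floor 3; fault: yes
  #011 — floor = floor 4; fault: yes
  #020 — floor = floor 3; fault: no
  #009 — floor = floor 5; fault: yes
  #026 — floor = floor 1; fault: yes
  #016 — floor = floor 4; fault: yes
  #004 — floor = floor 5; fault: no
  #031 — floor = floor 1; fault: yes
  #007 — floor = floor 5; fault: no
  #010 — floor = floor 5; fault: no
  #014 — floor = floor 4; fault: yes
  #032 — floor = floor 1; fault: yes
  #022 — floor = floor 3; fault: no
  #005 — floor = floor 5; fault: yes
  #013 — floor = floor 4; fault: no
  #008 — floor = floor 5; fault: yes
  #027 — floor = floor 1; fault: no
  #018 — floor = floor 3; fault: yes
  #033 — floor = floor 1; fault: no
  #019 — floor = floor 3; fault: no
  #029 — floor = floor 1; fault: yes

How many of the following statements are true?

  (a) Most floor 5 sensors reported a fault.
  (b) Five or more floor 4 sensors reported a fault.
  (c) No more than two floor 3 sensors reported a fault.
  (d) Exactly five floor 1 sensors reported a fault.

4

(a) floor 5: |A| = 7, |A ∩ B| = 4; needs |A ∩ B| > |A ∖ B| — true.
(b) floor 4: |A| = 6, |A ∩ B| = 5; needs |A ∩ B| ≥ 5 — true.
(c) floor 3: |A| = 9, |A ∩ B| = 2; needs |A ∩ B| ≤ 2 — true.
(d) floor 1: |A| = 8, |A ∩ B| = 5; needs |A ∩ B| = 5 — true.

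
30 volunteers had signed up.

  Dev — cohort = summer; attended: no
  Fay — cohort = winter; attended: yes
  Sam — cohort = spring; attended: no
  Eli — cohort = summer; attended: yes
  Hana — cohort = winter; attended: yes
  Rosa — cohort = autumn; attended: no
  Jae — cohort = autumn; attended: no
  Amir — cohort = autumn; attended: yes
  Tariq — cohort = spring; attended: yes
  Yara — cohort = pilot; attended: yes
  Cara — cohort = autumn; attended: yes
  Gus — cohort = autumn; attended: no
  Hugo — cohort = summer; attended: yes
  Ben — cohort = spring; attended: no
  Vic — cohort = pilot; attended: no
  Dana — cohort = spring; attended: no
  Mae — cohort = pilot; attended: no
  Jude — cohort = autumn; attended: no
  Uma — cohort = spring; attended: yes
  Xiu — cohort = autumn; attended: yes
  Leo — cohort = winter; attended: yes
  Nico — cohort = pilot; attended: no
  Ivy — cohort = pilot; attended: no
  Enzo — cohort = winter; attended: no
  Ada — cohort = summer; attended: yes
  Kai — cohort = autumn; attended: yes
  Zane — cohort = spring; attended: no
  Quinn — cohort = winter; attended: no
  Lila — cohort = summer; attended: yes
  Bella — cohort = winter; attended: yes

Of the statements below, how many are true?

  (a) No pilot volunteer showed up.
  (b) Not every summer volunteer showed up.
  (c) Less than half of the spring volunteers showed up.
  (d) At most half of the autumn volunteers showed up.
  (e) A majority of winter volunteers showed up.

4

(a) pilot: |A| = 5, |A ∩ B| = 1; needs A ∩ B = ∅ (|A ∩ B| = 0) — false.
(b) summer: |A| = 5, |A ∩ B| = 4; needs A ⊄ B (|A ∖ B| ≥ 1) — true.
(c) spring: |A| = 6, |A ∩ B| = 2; needs |A ∩ B| < |A ∖ B| — true.
(d) autumn: |A| = 8, |A ∩ B| = 4; needs |A ∩ B| ≤ |A ∖ B| — true.
(e) winter: |A| = 6, |A ∩ B| = 4; needs |A ∩ B| > |A ∖ B| — true.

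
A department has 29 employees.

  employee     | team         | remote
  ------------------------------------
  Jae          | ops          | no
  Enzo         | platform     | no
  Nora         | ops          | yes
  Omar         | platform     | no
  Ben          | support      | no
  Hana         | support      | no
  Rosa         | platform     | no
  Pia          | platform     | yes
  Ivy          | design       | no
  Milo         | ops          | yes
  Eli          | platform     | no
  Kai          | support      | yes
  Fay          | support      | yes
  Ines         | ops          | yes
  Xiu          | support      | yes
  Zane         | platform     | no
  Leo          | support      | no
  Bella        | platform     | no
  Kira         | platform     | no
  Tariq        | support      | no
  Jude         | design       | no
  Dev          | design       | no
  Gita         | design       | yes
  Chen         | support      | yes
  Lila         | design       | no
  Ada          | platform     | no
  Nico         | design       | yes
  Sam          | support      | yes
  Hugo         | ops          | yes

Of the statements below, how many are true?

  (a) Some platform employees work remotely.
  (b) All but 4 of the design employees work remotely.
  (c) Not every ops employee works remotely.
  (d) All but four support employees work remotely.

4

(a) platform: |A| = 9, |A ∩ B| = 1; needs A ∩ B ≠ ∅ (|A ∩ B| ≥ 1) — true.
(b) design: |A| = 6, |A ∩ B| = 2; needs |A ∖ B| = 4 — true.
(c) ops: |A| = 5, |A ∩ B| = 4; needs A ⊄ B (|A ∖ B| ≥ 1) — true.
(d) support: |A| = 9, |A ∩ B| = 5; needs |A ∖ B| = 4 — true.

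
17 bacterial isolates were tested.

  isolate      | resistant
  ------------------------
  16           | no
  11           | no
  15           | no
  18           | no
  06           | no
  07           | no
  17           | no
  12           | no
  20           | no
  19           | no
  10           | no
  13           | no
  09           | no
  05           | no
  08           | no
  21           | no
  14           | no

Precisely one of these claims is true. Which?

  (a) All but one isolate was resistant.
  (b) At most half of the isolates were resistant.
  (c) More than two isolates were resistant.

|A| = 17, |A ∩ B| = 0, |A ∖ B| = 17.
(a) requires |A ∖ B| = 1: false.
(b) requires |A ∩ B| ≤ |A ∖ B|: true.
(c) requires |A ∩ B| > 2: false.

(b)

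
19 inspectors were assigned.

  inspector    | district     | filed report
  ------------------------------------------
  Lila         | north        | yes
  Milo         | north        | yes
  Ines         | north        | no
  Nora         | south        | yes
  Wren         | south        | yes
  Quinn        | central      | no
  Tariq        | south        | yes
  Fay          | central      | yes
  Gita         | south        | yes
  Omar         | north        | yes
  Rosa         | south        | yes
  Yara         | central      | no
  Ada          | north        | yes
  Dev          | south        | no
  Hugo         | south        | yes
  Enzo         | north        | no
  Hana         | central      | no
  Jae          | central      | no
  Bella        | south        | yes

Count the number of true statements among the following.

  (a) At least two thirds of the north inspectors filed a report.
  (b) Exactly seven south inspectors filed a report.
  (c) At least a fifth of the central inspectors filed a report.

(a) north: |A| = 6, |A ∩ B| = 4; needs |A ∩ B| / |A| ≥ 2/3 — true.
(b) south: |A| = 8, |A ∩ B| = 7; needs |A ∩ B| = 7 — true.
(c) central: |A| = 5, |A ∩ B| = 1; needs |A ∩ B| / |A| ≥ 1/5 — true.

3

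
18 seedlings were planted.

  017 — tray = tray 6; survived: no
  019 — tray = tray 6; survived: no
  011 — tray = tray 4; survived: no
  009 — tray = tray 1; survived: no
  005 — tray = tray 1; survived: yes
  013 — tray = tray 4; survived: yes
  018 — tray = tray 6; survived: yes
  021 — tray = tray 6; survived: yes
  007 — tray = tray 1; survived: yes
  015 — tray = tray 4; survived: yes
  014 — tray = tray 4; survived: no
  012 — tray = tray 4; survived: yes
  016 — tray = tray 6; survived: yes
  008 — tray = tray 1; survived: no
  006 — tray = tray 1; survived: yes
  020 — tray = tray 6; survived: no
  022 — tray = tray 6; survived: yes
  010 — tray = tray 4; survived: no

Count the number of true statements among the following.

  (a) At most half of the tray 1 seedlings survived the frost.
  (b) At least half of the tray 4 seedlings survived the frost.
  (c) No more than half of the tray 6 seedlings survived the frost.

(a) tray 1: |A| = 5, |A ∩ B| = 3; needs |A ∩ B| ≤ |A ∖ B| — false.
(b) tray 4: |A| = 6, |A ∩ B| = 3; needs |A ∩ B| ≥ |A ∖ B| — true.
(c) tray 6: |A| = 7, |A ∩ B| = 4; needs |A ∩ B| ≤ |A ∖ B| — false.

1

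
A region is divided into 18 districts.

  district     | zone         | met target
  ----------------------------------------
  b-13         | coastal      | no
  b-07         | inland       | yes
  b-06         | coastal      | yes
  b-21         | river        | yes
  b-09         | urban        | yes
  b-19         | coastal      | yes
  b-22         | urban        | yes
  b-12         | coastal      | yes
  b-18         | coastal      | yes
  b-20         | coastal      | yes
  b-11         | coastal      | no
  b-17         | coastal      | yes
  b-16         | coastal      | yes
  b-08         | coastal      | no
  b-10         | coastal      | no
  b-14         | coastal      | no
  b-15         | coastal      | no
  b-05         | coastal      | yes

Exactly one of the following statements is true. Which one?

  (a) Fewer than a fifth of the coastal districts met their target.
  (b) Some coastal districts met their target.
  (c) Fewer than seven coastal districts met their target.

(b)

|A| = 14, |A ∩ B| = 8, |A ∖ B| = 6.
(a) requires |A ∩ B| / |A| < 1/5: false.
(b) requires A ∩ B ≠ ∅ (|A ∩ B| ≥ 1): true.
(c) requires |A ∩ B| < 7: false.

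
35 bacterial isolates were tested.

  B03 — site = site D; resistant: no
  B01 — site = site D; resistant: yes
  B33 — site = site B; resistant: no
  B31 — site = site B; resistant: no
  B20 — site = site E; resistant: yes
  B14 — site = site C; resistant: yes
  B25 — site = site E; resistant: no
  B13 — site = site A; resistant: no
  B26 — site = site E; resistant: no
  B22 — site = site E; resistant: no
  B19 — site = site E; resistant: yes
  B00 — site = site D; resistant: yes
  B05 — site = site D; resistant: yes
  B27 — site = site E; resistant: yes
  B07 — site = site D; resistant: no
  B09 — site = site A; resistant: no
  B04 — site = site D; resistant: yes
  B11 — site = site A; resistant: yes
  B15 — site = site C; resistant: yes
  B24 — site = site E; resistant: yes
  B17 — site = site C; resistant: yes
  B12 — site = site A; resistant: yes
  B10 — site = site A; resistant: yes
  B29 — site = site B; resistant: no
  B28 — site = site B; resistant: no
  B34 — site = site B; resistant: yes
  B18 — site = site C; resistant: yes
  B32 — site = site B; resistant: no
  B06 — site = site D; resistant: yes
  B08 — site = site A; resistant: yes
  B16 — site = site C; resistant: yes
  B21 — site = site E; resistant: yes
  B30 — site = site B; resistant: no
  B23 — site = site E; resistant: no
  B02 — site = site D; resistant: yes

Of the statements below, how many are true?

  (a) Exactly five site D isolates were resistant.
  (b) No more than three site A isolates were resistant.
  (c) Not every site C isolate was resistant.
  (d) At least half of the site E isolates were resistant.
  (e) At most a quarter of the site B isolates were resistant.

2

(a) site D: |A| = 8, |A ∩ B| = 6; needs |A ∩ B| = 5 — false.
(b) site A: |A| = 6, |A ∩ B| = 4; needs |A ∩ B| ≤ 3 — false.
(c) site C: |A| = 5, |A ∩ B| = 5; needs A ⊄ B (|A ∖ B| ≥ 1) — false.
(d) site E: |A| = 9, |A ∩ B| = 5; needs |A ∩ B| ≥ |A ∖ B| — true.
(e) site B: |A| = 7, |A ∩ B| = 1; needs |A ∩ B| / |A| ≤ 1/4 — true.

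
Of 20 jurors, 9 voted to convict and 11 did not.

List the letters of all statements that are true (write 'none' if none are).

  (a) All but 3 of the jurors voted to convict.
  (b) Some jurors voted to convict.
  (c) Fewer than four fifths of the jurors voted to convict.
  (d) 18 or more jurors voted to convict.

|A| = 20, |A ∩ B| = 9, |A ∖ B| = 11.
(a) |A ∖ B| = 3: fails.
(b) A ∩ B ≠ ∅ (|A ∩ B| ≥ 1): holds.
(c) |A ∩ B| / |A| < 4/5: holds.
(d) |A ∩ B| ≥ 18: fails.

(b), (c)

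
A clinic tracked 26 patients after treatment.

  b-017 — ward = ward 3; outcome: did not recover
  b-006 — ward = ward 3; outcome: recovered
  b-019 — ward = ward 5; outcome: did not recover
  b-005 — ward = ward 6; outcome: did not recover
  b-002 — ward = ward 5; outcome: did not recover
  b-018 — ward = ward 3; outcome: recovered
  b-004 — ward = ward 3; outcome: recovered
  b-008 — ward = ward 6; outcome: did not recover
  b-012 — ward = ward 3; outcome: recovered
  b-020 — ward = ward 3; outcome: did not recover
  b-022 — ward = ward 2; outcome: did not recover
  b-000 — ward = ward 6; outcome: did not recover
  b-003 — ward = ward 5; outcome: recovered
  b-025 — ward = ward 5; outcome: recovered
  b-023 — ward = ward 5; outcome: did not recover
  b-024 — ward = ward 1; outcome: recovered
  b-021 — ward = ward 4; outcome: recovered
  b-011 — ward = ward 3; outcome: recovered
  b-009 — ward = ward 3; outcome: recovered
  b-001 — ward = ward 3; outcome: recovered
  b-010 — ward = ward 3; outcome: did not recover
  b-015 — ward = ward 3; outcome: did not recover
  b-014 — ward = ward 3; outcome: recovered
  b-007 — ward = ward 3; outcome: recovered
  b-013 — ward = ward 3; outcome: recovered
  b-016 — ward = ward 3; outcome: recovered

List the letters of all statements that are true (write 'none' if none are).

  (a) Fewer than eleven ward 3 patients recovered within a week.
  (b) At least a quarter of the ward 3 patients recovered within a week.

(b)

|A| = 15, |A ∩ B| = 11, |A ∖ B| = 4.
(a) |A ∩ B| < 11: fails.
(b) |A ∩ B| / |A| ≥ 1/4: holds.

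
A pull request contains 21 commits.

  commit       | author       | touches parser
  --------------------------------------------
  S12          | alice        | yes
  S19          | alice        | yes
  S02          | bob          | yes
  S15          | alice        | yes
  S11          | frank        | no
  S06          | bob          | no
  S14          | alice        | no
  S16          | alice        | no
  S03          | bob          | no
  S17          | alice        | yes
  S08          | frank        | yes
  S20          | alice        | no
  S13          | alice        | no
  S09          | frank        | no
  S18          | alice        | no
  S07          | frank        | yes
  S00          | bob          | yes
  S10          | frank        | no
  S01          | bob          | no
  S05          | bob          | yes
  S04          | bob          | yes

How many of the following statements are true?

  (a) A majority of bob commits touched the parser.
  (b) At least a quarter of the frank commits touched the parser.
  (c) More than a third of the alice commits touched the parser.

3

(a) bob: |A| = 7, |A ∩ B| = 4; needs |A ∩ B| > |A ∖ B| — true.
(b) frank: |A| = 5, |A ∩ B| = 2; needs |A ∩ B| / |A| ≥ 1/4 — true.
(c) alice: |A| = 9, |A ∩ B| = 4; needs |A ∩ B| / |A| > 1/3 — true.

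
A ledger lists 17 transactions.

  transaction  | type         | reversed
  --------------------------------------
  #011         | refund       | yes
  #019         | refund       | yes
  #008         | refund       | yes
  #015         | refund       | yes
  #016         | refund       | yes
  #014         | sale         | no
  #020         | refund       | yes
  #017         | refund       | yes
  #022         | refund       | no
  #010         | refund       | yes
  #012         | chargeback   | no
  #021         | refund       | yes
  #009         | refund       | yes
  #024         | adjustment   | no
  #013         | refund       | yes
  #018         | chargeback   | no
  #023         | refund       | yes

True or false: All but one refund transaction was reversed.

True

The determiner here denotes the relation: |A ∖ B| = 1.
A (the restrictor) = {#011, #019, #008, #015, #016, #020, #017, #022, #010, #021, #009, #013, #023}, |A| = 13.
A ∖ B = {#022}, so |A ∖ B| = 1.
|A ∖ B| = 1, so the statement is true.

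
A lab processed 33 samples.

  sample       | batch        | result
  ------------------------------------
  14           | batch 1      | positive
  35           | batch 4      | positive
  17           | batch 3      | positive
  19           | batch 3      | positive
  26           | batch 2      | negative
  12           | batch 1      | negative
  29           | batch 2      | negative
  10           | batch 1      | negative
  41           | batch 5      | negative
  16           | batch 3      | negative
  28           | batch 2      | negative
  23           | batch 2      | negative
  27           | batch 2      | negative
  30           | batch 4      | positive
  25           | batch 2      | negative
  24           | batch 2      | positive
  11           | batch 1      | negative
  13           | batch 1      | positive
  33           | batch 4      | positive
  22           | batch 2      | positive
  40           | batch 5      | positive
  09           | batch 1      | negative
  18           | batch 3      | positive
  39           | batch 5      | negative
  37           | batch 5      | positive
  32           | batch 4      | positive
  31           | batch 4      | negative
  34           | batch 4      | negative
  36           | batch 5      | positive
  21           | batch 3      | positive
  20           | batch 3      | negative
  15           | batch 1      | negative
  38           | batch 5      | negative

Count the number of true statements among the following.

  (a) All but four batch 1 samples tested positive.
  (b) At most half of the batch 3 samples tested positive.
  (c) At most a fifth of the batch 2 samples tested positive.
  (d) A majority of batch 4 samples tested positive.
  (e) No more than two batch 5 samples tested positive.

(a) batch 1: |A| = 7, |A ∩ B| = 2; needs |A ∖ B| = 4 — false.
(b) batch 3: |A| = 6, |A ∩ B| = 4; needs |A ∩ B| ≤ |A ∖ B| — false.
(c) batch 2: |A| = 8, |A ∩ B| = 2; needs |A ∩ B| / |A| ≤ 1/5 — false.
(d) batch 4: |A| = 6, |A ∩ B| = 4; needs |A ∩ B| > |A ∖ B| — true.
(e) batch 5: |A| = 6, |A ∩ B| = 3; needs |A ∩ B| ≤ 2 — false.

1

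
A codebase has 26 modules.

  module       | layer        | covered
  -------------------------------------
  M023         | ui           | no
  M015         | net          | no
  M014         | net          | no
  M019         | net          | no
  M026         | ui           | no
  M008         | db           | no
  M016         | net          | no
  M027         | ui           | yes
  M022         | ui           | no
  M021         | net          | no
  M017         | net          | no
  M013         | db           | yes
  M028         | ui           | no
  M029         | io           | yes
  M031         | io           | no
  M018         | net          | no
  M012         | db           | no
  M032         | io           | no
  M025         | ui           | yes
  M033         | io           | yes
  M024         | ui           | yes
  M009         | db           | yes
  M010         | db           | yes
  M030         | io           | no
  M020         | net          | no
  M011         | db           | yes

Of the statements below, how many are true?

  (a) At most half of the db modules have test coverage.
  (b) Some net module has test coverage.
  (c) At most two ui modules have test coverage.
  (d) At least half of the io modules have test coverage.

(a) db: |A| = 6, |A ∩ B| = 4; needs |A ∩ B| ≤ |A ∖ B| — false.
(b) net: |A| = 8, |A ∩ B| = 0; needs A ∩ B ≠ ∅ (|A ∩ B| ≥ 1) — false.
(c) ui: |A| = 7, |A ∩ B| = 3; needs |A ∩ B| ≤ 2 — false.
(d) io: |A| = 5, |A ∩ B| = 2; needs |A ∩ B| ≥ |A ∖ B| — false.

0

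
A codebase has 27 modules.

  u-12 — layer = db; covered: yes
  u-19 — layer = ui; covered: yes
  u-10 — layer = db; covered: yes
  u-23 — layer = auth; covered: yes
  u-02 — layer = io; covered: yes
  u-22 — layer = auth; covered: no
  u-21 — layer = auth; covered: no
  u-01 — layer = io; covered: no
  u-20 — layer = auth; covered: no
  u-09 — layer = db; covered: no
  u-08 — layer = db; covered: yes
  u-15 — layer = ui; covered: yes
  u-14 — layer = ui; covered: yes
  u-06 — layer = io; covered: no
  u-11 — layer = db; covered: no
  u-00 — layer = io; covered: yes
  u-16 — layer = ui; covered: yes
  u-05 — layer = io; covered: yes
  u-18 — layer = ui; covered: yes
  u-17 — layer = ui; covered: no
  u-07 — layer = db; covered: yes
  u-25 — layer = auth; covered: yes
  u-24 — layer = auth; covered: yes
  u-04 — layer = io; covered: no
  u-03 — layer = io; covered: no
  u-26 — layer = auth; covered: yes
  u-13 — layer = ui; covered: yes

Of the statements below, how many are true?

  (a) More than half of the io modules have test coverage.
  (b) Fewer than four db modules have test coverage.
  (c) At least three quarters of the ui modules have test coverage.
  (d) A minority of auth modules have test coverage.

1

(a) io: |A| = 7, |A ∩ B| = 3; needs |A ∩ B| > |A ∖ B| — false.
(b) db: |A| = 6, |A ∩ B| = 4; needs |A ∩ B| < 4 — false.
(c) ui: |A| = 7, |A ∩ B| = 6; needs |A ∩ B| / |A| ≥ 3/4 — true.
(d) auth: |A| = 7, |A ∩ B| = 4; needs |A ∩ B| < |A ∖ B| — false.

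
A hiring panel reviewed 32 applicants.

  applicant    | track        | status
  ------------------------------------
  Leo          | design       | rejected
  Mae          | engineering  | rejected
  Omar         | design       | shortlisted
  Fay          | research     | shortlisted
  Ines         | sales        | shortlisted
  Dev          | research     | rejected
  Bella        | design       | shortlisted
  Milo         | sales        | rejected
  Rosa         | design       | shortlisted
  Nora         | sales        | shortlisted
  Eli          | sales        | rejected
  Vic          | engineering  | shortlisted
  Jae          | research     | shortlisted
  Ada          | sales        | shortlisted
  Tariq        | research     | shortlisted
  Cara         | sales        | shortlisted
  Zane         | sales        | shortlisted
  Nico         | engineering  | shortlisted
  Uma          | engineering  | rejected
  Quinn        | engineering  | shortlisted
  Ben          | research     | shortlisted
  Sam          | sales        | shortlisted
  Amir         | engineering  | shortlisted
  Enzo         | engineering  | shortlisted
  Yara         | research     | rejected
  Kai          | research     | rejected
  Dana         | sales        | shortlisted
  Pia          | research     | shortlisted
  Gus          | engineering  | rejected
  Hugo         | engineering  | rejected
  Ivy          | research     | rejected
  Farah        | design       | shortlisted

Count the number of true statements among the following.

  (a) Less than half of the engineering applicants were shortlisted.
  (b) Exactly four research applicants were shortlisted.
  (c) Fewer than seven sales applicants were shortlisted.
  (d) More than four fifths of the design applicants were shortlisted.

(a) engineering: |A| = 9, |A ∩ B| = 5; needs |A ∩ B| < |A ∖ B| — false.
(b) research: |A| = 9, |A ∩ B| = 5; needs |A ∩ B| = 4 — false.
(c) sales: |A| = 9, |A ∩ B| = 7; needs |A ∩ B| < 7 — false.
(d) design: |A| = 5, |A ∩ B| = 4; needs |A ∩ B| / |A| > 4/5 — false.

0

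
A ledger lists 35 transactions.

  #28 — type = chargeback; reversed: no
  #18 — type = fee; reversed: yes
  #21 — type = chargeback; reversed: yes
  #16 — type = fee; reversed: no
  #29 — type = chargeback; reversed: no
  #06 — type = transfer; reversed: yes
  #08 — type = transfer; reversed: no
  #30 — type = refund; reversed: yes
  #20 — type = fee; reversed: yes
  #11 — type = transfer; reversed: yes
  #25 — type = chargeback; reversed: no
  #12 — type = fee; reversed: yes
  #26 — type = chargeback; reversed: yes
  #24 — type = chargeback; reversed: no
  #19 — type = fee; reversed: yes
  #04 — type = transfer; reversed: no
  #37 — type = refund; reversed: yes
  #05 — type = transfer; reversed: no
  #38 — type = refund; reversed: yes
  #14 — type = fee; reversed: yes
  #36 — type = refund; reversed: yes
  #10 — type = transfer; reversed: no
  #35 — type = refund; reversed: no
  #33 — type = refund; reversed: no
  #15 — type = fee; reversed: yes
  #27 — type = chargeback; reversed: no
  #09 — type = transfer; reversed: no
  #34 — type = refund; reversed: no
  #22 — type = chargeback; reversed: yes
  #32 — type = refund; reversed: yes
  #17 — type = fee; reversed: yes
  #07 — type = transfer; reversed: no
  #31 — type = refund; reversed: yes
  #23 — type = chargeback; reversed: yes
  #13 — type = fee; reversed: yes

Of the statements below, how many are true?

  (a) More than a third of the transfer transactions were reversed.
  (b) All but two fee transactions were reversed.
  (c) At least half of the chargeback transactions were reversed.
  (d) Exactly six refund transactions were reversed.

1

(a) transfer: |A| = 8, |A ∩ B| = 2; needs |A ∩ B| / |A| > 1/3 — false.
(b) fee: |A| = 9, |A ∩ B| = 8; needs |A ∖ B| = 2 — false.
(c) chargeback: |A| = 9, |A ∩ B| = 4; needs |A ∩ B| ≥ |A ∖ B| — false.
(d) refund: |A| = 9, |A ∩ B| = 6; needs |A ∩ B| = 6 — true.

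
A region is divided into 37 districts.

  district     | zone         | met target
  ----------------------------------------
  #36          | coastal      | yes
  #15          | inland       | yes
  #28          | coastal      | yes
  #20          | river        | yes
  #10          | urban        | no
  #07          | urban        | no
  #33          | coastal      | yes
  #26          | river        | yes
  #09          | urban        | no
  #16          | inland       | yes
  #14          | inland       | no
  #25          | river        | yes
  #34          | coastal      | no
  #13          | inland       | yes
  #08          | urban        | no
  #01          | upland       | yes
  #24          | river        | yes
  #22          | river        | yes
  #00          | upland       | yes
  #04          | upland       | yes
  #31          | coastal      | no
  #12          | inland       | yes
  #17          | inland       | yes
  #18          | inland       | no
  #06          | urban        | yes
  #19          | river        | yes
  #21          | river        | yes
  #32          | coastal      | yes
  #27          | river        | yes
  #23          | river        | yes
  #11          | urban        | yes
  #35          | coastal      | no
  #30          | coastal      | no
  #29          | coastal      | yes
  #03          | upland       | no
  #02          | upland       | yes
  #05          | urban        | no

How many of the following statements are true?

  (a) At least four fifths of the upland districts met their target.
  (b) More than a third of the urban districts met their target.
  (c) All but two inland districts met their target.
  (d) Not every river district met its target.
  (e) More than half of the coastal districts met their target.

(a) upland: |A| = 5, |A ∩ B| = 4; needs |A ∩ B| / |A| ≥ 4/5 — true.
(b) urban: |A| = 7, |A ∩ B| = 2; needs |A ∩ B| / |A| > 1/3 — false.
(c) inland: |A| = 7, |A ∩ B| = 5; needs |A ∖ B| = 2 — true.
(d) river: |A| = 9, |A ∩ B| = 9; needs A ⊄ B (|A ∖ B| ≥ 1) — false.
(e) coastal: |A| = 9, |A ∩ B| = 5; needs |A ∩ B| > |A ∖ B| — true.

3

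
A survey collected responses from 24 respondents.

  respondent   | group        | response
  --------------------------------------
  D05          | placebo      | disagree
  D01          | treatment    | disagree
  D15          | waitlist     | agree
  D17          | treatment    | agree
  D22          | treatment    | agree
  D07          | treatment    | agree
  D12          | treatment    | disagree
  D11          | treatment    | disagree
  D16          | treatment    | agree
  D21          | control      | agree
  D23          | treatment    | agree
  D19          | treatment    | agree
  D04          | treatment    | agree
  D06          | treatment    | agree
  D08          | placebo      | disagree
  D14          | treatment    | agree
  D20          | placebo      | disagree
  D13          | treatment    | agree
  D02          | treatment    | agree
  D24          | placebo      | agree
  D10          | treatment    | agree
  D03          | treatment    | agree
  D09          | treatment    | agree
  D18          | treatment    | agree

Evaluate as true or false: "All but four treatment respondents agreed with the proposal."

False

'All but four treatment respondents agreed with the proposal' holds iff |A ∖ B| = 4.
|A| = 18, |A ∩ B| = 15, |A ∖ B| = 3.
|A ∖ B| = 3, so the statement is false.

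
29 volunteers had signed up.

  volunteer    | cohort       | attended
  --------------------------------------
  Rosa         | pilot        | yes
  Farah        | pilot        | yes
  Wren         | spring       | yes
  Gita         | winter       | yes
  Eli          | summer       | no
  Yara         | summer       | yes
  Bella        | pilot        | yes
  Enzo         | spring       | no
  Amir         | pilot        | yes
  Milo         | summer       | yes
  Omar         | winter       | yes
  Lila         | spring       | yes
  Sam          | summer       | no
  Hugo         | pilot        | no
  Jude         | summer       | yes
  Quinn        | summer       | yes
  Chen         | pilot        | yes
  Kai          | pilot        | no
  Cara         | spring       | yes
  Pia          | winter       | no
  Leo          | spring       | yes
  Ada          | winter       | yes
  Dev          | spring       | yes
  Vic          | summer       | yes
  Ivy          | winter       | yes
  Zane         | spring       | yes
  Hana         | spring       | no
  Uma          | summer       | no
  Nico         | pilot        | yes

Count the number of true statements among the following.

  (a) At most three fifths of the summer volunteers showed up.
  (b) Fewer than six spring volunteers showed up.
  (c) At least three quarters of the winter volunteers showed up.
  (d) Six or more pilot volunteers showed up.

(a) summer: |A| = 8, |A ∩ B| = 5; needs |A ∩ B| / |A| ≤ 3/5 — false.
(b) spring: |A| = 8, |A ∩ B| = 6; needs |A ∩ B| < 6 — false.
(c) winter: |A| = 5, |A ∩ B| = 4; needs |A ∩ B| / |A| ≥ 3/4 — true.
(d) pilot: |A| = 8, |A ∩ B| = 6; needs |A ∩ B| ≥ 6 — true.

2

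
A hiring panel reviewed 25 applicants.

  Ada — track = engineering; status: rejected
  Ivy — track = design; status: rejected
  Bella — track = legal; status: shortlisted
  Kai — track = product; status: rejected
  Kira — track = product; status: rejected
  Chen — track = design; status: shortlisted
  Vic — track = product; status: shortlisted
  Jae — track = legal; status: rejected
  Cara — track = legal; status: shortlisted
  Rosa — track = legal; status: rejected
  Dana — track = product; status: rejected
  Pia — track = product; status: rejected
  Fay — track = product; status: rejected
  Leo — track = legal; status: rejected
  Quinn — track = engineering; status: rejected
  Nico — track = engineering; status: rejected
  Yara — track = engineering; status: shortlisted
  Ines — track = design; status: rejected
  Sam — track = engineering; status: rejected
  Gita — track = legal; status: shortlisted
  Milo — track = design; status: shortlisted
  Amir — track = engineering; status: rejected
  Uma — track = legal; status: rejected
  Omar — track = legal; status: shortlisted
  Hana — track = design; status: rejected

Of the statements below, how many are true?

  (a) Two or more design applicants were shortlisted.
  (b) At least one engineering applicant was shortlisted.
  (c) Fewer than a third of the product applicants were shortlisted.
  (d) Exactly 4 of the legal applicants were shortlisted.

(a) design: |A| = 5, |A ∩ B| = 2; needs |A ∩ B| ≥ 2 — true.
(b) engineering: |A| = 6, |A ∩ B| = 1; needs A ∩ B ≠ ∅ (|A ∩ B| ≥ 1) — true.
(c) product: |A| = 6, |A ∩ B| = 1; needs |A ∩ B| / |A| < 1/3 — true.
(d) legal: |A| = 8, |A ∩ B| = 4; needs |A ∩ B| = 4 — true.

4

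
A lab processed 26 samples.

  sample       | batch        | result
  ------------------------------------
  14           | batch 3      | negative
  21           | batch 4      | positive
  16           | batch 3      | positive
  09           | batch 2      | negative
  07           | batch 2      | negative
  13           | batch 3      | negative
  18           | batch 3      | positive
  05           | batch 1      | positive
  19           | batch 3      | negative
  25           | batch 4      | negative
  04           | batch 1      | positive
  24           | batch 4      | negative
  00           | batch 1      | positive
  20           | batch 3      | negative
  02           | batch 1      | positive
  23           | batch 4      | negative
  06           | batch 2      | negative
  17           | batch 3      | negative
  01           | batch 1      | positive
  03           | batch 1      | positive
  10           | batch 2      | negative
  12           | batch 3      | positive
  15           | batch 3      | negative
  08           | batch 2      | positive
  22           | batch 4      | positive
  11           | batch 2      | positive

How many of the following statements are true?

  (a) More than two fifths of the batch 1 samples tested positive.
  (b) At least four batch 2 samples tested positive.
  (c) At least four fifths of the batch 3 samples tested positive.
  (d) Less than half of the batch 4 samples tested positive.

(a) batch 1: |A| = 6, |A ∩ B| = 6; needs |A ∩ B| / |A| > 2/5 — true.
(b) batch 2: |A| = 6, |A ∩ B| = 2; needs |A ∩ B| ≥ 4 — false.
(c) batch 3: |A| = 9, |A ∩ B| = 3; needs |A ∩ B| / |A| ≥ 4/5 — false.
(d) batch 4: |A| = 5, |A ∩ B| = 2; needs |A ∩ B| < |A ∖ B| — true.

2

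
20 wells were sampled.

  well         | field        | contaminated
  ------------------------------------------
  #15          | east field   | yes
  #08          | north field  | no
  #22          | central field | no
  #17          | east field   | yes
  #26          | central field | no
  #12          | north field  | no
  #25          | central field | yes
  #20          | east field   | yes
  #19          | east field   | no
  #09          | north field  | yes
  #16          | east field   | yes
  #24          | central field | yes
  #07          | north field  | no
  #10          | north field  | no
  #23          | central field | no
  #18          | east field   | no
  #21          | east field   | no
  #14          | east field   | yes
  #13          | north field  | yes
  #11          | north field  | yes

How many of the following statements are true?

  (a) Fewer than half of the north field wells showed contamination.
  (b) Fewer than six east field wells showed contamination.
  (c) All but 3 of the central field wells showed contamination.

3

(a) north field: |A| = 7, |A ∩ B| = 3; needs |A ∩ B| < |A ∖ B| — true.
(b) east field: |A| = 8, |A ∩ B| = 5; needs |A ∩ B| < 6 — true.
(c) central field: |A| = 5, |A ∩ B| = 2; needs |A ∖ B| = 3 — true.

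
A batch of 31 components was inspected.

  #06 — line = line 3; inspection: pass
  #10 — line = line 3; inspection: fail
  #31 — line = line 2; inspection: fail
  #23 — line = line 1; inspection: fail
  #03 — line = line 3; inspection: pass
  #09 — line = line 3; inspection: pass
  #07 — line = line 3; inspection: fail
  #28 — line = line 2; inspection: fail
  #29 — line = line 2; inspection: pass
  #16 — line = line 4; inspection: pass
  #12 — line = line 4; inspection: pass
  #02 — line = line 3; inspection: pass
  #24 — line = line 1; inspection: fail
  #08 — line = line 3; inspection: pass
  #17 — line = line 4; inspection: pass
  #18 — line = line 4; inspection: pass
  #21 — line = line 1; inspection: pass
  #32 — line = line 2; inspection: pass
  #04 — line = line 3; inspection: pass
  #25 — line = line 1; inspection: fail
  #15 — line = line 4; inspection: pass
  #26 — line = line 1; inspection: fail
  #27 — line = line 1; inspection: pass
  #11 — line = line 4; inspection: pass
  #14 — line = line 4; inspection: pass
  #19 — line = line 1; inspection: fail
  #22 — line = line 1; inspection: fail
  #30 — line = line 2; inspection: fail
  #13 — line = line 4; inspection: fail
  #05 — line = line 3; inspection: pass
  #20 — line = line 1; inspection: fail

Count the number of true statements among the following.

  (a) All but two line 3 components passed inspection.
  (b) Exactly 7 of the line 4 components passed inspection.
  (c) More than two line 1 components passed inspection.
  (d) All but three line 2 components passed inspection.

(a) line 3: |A| = 9, |A ∩ B| = 7; needs |A ∖ B| = 2 — true.
(b) line 4: |A| = 8, |A ∩ B| = 7; needs |A ∩ B| = 7 — true.
(c) line 1: |A| = 9, |A ∩ B| = 2; needs |A ∩ B| > 2 — false.
(d) line 2: |A| = 5, |A ∩ B| = 2; needs |A ∖ B| = 3 — true.

3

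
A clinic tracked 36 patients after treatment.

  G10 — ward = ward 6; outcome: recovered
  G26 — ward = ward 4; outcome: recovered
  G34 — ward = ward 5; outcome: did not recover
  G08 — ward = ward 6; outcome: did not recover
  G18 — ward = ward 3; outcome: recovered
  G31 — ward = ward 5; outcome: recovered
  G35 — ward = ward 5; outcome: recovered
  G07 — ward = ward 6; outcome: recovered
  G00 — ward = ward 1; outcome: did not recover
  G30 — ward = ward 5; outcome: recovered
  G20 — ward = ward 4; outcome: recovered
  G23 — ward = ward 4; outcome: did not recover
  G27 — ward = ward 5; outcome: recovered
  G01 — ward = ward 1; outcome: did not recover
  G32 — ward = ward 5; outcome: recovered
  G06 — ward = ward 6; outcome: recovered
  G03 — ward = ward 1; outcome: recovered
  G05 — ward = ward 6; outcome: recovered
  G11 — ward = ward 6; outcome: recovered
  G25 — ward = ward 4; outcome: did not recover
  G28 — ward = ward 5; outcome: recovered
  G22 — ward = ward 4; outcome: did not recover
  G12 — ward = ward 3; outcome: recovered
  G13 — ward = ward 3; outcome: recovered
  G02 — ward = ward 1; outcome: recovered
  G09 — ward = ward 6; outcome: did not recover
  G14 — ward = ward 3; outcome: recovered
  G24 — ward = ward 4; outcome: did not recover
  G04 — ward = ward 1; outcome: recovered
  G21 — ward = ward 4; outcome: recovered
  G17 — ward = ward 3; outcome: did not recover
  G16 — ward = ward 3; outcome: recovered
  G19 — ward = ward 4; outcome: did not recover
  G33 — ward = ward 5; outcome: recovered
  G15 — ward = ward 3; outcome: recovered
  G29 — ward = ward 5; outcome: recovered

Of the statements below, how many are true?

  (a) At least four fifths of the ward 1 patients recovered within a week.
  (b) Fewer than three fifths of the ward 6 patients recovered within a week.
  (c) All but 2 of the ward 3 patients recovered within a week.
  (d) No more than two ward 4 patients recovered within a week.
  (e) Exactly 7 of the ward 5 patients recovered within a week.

0

(a) ward 1: |A| = 5, |A ∩ B| = 3; needs |A ∩ B| / |A| ≥ 4/5 — false.
(b) ward 6: |A| = 7, |A ∩ B| = 5; needs |A ∩ B| / |A| < 3/5 — false.
(c) ward 3: |A| = 7, |A ∩ B| = 6; needs |A ∖ B| = 2 — false.
(d) ward 4: |A| = 8, |A ∩ B| = 3; needs |A ∩ B| ≤ 2 — false.
(e) ward 5: |A| = 9, |A ∩ B| = 8; needs |A ∩ B| = 7 — false.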